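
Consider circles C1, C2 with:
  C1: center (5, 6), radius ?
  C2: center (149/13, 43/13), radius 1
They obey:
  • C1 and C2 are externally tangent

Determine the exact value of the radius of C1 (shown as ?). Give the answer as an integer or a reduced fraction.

1. [ext C1·C2]  r_C1² + 2r_C1 − 48 = 0  ⇒  r_C1 = 6 (r>0 drops 1)

6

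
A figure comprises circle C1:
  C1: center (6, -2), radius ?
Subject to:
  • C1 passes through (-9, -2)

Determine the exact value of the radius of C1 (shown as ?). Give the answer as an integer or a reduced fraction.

1. [C1∋P]  r_C1² − 225 = 0  ⇒  r_C1 = 15 (r>0 drops 1)

15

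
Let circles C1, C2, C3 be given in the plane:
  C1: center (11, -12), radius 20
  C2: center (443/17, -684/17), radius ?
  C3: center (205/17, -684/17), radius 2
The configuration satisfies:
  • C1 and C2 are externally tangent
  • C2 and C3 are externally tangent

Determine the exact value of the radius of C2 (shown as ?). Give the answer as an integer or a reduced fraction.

12

1. [ext C1·C2]  r_C2² + 40r_C2 − 624 = 0  ⇒  r_C2 = 12 (r>0 drops 1)
2. [ext C2·C3]  r_C2² + 4r_C2 − 192 = 0  ⇒  r_C2 = 12 (r>0 drops 1)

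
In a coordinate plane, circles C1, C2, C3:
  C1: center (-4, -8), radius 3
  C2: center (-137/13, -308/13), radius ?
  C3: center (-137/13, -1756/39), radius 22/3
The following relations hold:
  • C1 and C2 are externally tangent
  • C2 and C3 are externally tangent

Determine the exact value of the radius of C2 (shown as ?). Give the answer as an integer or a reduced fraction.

14

1. [ext C1·C2]  r_C2² + 6r_C2 − 280 = 0  ⇒  r_C2 = 14 (r>0 drops 1)
2. [ext C2·C3]  r_C2² + (44/3)r_C2 − 1204/3 = 0  ⇒  r_C2 = 14 (r>0 drops 1)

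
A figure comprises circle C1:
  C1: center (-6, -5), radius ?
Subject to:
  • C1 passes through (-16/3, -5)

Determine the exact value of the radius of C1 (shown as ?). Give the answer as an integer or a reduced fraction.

1. [C1∋P]  r_C1² − 4/9 = 0  ⇒  r_C1 = 2/3 (r>0 drops 1)

2/3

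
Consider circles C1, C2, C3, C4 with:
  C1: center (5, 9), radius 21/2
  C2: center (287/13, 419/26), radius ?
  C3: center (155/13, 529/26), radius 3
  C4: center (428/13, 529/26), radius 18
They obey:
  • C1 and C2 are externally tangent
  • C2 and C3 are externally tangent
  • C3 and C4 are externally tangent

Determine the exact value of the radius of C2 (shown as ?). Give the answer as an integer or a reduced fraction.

1. [ext C1·C2]  r_C2² + 21r_C2 − 232 = 0  ⇒  r_C2 = 8 (r>0 drops 1)
2. [ext C2·C3]  r_C2² + 6r_C2 − 112 = 0  ⇒  r_C2 = 8 (r>0 drops 1)

8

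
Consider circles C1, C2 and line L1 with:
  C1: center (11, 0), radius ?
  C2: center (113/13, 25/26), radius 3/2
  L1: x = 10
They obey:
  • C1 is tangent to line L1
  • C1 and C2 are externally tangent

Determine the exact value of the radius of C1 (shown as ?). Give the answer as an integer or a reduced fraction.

1

1. [C1‖L1]  r_C1² − 1 = 0  ⇒  r_C1 = 1 (r>0 drops 1)
2. [ext C1·C2]  r_C1² + 3r_C1 − 4 = 0  ⇒  r_C1 = 1 (r>0 drops 1)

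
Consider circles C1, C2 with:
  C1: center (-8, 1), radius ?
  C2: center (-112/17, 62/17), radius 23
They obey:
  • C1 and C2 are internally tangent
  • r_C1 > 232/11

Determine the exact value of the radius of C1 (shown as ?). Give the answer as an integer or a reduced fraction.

1. [int C1,C2]  r_C1² − 46r_C1 + 520 = 0  ⇒  r_C1 = 20 or 26
2. given r_C1 > 232/11: keep 26

26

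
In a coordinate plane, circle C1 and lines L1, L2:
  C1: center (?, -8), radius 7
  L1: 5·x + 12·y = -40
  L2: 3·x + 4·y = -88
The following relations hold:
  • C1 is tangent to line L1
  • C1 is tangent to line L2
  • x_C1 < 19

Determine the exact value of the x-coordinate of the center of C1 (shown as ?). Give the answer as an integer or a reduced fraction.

-7

1. [C1‖L1]  x_C1² − (112/5)x_C1 − 1029/5 = 0  ⇒  x_C1 = -7 or 147/5
2. [C1‖L2]  x_C1² + (112/3)x_C1 + 637/3 = 0  ⇒  x_C1 = -91/3 or -7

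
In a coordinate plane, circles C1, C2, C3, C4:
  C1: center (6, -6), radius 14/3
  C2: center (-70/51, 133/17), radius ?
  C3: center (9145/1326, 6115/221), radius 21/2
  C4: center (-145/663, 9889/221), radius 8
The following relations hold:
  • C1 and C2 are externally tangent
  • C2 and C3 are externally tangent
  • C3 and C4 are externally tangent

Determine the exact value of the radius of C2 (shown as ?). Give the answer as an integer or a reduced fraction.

1. [ext C1·C2]  r_C2² + (28/3)r_C2 − 671/3 = 0  ⇒  r_C2 = 11 (r>0 drops 1)
2. [ext C2·C3]  r_C2² + 21r_C2 − 352 = 0  ⇒  r_C2 = 11 (r>0 drops 1)

11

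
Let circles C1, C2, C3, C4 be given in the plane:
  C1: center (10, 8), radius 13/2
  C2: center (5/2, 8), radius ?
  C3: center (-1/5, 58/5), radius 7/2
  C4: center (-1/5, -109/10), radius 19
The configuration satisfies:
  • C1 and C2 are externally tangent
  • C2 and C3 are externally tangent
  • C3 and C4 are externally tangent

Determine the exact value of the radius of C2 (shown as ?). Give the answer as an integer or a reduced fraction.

1. [ext C1·C2]  r_C2² + 13r_C2 − 14 = 0  ⇒  r_C2 = 1 (r>0 drops 1)
2. [ext C2·C3]  r_C2² + 7r_C2 − 8 = 0  ⇒  r_C2 = 1 (r>0 drops 1)

1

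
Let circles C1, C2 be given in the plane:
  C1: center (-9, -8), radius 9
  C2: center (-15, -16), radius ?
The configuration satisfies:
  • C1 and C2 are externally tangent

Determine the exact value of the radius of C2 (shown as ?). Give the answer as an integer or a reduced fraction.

1

1. [ext C1·C2]  r_C2² + 18r_C2 − 19 = 0  ⇒  r_C2 = 1 (r>0 drops 1)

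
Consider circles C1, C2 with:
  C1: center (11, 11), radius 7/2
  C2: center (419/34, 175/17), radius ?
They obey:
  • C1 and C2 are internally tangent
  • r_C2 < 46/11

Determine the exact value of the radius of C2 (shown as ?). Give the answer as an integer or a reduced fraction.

2

1. [int C1,C2]  r_C2² − 7r_C2 + 10 = 0  ⇒  r_C2 = 2 or 5
2. given r_C2 < 46/11: keep 2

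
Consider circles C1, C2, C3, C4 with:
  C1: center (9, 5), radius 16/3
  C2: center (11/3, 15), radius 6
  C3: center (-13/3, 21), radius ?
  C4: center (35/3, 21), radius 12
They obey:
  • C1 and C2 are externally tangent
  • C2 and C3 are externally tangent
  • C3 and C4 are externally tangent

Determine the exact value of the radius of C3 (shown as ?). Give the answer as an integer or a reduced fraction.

4

1. [ext C2·C3]  r_C3² + 12r_C3 − 64 = 0  ⇒  r_C3 = 4 (r>0 drops 1)
2. [ext C3·C4]  r_C3² + 24r_C3 − 112 = 0  ⇒  r_C3 = 4 (r>0 drops 1)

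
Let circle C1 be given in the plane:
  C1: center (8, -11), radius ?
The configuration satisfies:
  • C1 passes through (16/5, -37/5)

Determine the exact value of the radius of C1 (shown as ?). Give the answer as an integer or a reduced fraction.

1. [C1∋P]  r_C1² − 36 = 0  ⇒  r_C1 = 6 (r>0 drops 1)

6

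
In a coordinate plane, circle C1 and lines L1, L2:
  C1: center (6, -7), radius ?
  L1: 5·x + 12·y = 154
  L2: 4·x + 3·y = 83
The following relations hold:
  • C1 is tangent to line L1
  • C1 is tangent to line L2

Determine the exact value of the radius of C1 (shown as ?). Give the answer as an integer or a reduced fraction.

16

1. [C1‖L1]  r_C1² − 256 = 0  ⇒  r_C1 = 16 (r>0 drops 1)
2. [C1‖L2]  r_C1² − 256 = 0  ⇒  r_C1 = 16 (r>0 drops 1)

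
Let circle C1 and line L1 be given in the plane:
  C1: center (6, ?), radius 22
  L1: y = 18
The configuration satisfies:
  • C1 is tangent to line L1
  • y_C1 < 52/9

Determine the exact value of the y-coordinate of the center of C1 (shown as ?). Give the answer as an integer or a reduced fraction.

-4

1. [C1‖L1]  y_C1² − 36y_C1 − 160 = 0  ⇒  y_C1 = -4 or 40
2. given y_C1 < 52/9: keep -4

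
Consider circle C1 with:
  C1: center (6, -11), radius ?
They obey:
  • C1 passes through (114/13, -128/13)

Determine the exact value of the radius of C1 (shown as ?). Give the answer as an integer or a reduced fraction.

3

1. [C1∋P]  r_C1² − 9 = 0  ⇒  r_C1 = 3 (r>0 drops 1)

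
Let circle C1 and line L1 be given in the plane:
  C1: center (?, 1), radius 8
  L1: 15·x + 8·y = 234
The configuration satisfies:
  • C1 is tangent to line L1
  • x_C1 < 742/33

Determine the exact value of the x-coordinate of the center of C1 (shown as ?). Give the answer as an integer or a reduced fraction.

1. [C1‖L1]  x_C1² − (452/15)x_C1 + 724/5 = 0  ⇒  x_C1 = 6 or 362/15
2. given x_C1 < 742/33: keep 6

6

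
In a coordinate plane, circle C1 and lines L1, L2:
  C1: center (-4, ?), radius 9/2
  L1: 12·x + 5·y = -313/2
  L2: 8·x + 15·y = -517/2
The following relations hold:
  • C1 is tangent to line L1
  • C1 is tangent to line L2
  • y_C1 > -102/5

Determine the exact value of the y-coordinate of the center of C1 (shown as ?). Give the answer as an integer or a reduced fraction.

1. [C1‖L1]  y_C1² + (217/5)y_C1 + 334 = 0  ⇒  y_C1 = -167/5 or -10
2. [C1‖L2]  y_C1² + (151/5)y_C1 + 202 = 0  ⇒  y_C1 = -101/5 or -10

-10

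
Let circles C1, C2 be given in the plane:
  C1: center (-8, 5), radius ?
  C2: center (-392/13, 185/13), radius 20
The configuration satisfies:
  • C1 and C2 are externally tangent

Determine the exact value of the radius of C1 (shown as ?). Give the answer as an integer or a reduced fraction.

1. [ext C1·C2]  r_C1² + 40r_C1 − 176 = 0  ⇒  r_C1 = 4 (r>0 drops 1)

4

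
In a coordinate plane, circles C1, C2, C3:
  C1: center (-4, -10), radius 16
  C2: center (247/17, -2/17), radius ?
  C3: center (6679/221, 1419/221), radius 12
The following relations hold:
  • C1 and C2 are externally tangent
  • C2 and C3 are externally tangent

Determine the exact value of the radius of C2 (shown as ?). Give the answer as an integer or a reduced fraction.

1. [ext C1·C2]  r_C2² + 32r_C2 − 185 = 0  ⇒  r_C2 = 5 (r>0 drops 1)
2. [ext C2·C3]  r_C2² + 24r_C2 − 145 = 0  ⇒  r_C2 = 5 (r>0 drops 1)

5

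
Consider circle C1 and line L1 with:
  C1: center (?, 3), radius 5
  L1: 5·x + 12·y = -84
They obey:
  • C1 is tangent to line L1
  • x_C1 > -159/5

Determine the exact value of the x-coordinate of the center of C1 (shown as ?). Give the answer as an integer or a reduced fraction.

-11

1. [C1‖L1]  x_C1² + 48x_C1 + 407 = 0  ⇒  x_C1 = -37 or -11
2. given x_C1 > -159/5: keep -11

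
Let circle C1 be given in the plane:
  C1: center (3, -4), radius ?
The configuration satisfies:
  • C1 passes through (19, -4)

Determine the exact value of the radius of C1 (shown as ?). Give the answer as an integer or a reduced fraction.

1. [C1∋P]  r_C1² − 256 = 0  ⇒  r_C1 = 16 (r>0 drops 1)

16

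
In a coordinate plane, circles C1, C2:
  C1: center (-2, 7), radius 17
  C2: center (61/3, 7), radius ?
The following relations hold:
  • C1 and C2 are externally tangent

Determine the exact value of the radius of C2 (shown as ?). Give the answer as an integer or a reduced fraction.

1. [ext C1·C2]  r_C2² + 34r_C2 − 1888/9 = 0  ⇒  r_C2 = 16/3 (r>0 drops 1)

16/3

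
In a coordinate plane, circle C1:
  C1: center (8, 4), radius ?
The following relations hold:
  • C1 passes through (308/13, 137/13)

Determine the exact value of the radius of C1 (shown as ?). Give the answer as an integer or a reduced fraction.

17

1. [C1∋P]  r_C1² − 289 = 0  ⇒  r_C1 = 17 (r>0 drops 1)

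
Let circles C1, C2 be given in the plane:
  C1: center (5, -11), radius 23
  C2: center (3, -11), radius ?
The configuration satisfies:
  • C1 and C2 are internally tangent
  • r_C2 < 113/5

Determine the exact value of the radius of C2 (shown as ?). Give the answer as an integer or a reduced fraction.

21

1. [int C1,C2]  r_C2² − 46r_C2 + 525 = 0  ⇒  r_C2 = 21 or 25
2. given r_C2 < 113/5: keep 21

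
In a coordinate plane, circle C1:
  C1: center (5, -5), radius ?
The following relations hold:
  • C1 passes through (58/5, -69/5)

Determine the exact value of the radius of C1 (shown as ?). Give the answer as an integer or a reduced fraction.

1. [C1∋P]  r_C1² − 121 = 0  ⇒  r_C1 = 11 (r>0 drops 1)

11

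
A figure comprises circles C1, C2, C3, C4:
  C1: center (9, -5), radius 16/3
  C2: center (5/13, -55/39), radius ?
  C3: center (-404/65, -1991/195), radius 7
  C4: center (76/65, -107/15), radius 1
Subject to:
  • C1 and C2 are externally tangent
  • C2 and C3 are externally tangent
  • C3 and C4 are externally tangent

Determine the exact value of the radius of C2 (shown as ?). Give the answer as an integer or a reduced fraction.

4

1. [ext C1·C2]  r_C2² + (32/3)r_C2 − 176/3 = 0  ⇒  r_C2 = 4 (r>0 drops 1)
2. [ext C2·C3]  r_C2² + 14r_C2 − 72 = 0  ⇒  r_C2 = 4 (r>0 drops 1)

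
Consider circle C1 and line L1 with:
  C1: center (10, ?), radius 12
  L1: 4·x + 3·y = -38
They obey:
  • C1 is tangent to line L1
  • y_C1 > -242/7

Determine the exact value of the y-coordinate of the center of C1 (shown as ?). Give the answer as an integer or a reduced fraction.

1. [C1‖L1]  y_C1² + 52y_C1 + 276 = 0  ⇒  y_C1 = -46 or -6
2. given y_C1 > -242/7: keep -6

-6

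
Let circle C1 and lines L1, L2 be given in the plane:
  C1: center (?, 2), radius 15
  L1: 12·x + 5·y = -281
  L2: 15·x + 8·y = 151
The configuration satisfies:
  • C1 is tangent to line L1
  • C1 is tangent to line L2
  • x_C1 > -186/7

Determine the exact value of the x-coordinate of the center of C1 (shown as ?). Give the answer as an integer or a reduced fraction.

1. [C1‖L1]  x_C1² + (97/2)x_C1 + 324 = 0  ⇒  x_C1 = -81/2 or -8
2. [C1‖L2]  x_C1² − 18x_C1 − 208 = 0  ⇒  x_C1 = -8 or 26

-8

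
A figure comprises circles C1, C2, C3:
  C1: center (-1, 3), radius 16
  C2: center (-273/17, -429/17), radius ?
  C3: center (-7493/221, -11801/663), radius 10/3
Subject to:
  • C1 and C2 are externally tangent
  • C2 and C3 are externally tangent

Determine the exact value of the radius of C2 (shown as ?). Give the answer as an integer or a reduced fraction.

16

1. [ext C1·C2]  r_C2² + 32r_C2 − 768 = 0  ⇒  r_C2 = 16 (r>0 drops 1)
2. [ext C2·C3]  r_C2² + (20/3)r_C2 − 1088/3 = 0  ⇒  r_C2 = 16 (r>0 drops 1)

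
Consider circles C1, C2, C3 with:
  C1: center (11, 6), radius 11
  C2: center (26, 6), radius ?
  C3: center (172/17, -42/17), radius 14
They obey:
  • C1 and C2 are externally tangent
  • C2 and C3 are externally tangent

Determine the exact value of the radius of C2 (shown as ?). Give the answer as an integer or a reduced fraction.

4

1. [ext C1·C2]  r_C2² + 22r_C2 − 104 = 0  ⇒  r_C2 = 4 (r>0 drops 1)
2. [ext C2·C3]  r_C2² + 28r_C2 − 128 = 0  ⇒  r_C2 = 4 (r>0 drops 1)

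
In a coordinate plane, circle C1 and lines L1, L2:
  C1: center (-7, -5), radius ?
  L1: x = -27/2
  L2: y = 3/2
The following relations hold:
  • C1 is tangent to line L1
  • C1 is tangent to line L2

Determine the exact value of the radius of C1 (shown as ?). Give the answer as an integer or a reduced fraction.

13/2

1. [C1‖L1]  r_C1² − 169/4 = 0  ⇒  r_C1 = 13/2 (r>0 drops 1)
2. [C1‖L2]  r_C1² − 169/4 = 0  ⇒  r_C1 = 13/2 (r>0 drops 1)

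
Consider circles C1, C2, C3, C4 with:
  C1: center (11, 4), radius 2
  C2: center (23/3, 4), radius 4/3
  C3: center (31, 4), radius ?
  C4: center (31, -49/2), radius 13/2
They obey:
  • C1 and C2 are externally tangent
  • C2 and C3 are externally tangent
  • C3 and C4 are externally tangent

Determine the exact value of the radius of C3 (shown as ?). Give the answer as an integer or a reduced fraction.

22

1. [ext C2·C3]  r_C3² + (8/3)r_C3 − 1628/3 = 0  ⇒  r_C3 = 22 (r>0 drops 1)
2. [ext C3·C4]  r_C3² + 13r_C3 − 770 = 0  ⇒  r_C3 = 22 (r>0 drops 1)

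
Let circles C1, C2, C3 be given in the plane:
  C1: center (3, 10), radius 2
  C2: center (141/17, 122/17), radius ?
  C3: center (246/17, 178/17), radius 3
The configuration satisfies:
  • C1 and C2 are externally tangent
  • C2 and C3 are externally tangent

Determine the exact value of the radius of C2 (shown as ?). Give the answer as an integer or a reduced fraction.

1. [ext C1·C2]  r_C2² + 4r_C2 − 32 = 0  ⇒  r_C2 = 4 (r>0 drops 1)
2. [ext C2·C3]  r_C2² + 6r_C2 − 40 = 0  ⇒  r_C2 = 4 (r>0 drops 1)

4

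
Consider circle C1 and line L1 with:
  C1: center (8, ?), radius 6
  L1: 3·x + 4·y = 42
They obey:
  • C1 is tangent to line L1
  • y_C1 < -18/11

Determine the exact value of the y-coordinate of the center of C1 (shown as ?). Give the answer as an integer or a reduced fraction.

-3

1. [C1‖L1]  y_C1² − 9y_C1 − 36 = 0  ⇒  y_C1 = -3 or 12
2. given y_C1 < -18/11: keep -3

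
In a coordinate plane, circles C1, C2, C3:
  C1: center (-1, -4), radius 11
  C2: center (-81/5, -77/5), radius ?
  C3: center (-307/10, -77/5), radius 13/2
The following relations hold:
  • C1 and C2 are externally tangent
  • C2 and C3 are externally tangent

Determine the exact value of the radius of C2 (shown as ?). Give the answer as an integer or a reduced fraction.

1. [ext C1·C2]  r_C2² + 22r_C2 − 240 = 0  ⇒  r_C2 = 8 (r>0 drops 1)
2. [ext C2·C3]  r_C2² + 13r_C2 − 168 = 0  ⇒  r_C2 = 8 (r>0 drops 1)

8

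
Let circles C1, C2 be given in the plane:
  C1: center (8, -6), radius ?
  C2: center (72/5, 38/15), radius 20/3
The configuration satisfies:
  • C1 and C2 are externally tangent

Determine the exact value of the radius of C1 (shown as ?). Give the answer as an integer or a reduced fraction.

1. [ext C1·C2]  r_C1² + (40/3)r_C1 − 208/3 = 0  ⇒  r_C1 = 4 (r>0 drops 1)

4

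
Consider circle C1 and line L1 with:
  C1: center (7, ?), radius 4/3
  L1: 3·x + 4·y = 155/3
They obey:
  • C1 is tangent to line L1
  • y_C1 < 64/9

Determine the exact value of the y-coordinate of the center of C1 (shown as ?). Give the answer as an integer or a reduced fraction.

6

1. [C1‖L1]  y_C1² − (46/3)y_C1 + 56 = 0  ⇒  y_C1 = 6 or 28/3
2. given y_C1 < 64/9: keep 6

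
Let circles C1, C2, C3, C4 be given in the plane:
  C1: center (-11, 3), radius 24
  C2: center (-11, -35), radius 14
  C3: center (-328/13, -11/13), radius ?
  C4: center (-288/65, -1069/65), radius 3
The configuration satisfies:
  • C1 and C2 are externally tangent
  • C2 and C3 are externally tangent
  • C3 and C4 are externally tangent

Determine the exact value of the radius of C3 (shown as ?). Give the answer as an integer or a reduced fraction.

23

1. [ext C2·C3]  r_C3² + 28r_C3 − 1173 = 0  ⇒  r_C3 = 23 (r>0 drops 1)
2. [ext C3·C4]  r_C3² + 6r_C3 − 667 = 0  ⇒  r_C3 = 23 (r>0 drops 1)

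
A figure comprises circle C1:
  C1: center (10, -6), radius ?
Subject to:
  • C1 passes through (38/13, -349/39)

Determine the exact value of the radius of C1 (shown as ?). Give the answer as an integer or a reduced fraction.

23/3

1. [C1∋P]  r_C1² − 529/9 = 0  ⇒  r_C1 = 23/3 (r>0 drops 1)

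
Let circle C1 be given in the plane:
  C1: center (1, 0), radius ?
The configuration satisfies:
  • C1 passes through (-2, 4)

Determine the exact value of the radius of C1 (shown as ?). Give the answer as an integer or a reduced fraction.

5

1. [C1∋P]  r_C1² − 25 = 0  ⇒  r_C1 = 5 (r>0 drops 1)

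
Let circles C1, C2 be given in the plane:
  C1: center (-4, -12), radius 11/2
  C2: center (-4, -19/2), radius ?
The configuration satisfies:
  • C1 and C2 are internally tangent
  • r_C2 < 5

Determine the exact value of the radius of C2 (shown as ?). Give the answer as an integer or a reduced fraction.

1. [int C1,C2]  r_C2² − 11r_C2 + 24 = 0  ⇒  r_C2 = 3 or 8
2. given r_C2 < 5: keep 3

3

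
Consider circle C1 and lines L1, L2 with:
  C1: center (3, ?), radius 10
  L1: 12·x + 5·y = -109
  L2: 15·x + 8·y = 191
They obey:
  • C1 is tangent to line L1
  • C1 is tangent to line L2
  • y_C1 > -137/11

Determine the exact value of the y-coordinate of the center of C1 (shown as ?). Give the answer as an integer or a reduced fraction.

1. [C1‖L1]  y_C1² + 58y_C1 + 165 = 0  ⇒  y_C1 = -55 or -3
2. [C1‖L2]  y_C1² − (73/2)y_C1 − 237/2 = 0  ⇒  y_C1 = -3 or 79/2

-3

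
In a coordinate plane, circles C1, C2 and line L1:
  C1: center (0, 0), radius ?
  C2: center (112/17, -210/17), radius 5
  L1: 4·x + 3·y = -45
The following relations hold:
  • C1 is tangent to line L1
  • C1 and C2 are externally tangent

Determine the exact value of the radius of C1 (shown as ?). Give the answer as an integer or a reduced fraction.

1. [C1‖L1]  r_C1² − 81 = 0  ⇒  r_C1 = 9 (r>0 drops 1)
2. [ext C1·C2]  r_C1² + 10r_C1 − 171 = 0  ⇒  r_C1 = 9 (r>0 drops 1)

9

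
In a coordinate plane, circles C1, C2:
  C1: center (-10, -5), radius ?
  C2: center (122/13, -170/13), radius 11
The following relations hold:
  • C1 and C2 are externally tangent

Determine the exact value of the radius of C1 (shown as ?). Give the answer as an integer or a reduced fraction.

1. [ext C1·C2]  r_C1² + 22r_C1 − 320 = 0  ⇒  r_C1 = 10 (r>0 drops 1)

10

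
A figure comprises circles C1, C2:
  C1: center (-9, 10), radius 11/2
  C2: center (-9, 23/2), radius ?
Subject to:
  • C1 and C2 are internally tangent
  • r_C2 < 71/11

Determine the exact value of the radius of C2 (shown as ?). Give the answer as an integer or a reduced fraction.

1. [int C1,C2]  r_C2² − 11r_C2 + 28 = 0  ⇒  r_C2 = 4 or 7
2. given r_C2 < 71/11: keep 4

4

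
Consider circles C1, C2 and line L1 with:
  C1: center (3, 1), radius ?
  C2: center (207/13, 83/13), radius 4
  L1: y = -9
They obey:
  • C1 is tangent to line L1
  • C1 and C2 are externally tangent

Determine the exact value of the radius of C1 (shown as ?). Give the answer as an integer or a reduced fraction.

10

1. [C1‖L1]  r_C1² − 100 = 0  ⇒  r_C1 = 10 (r>0 drops 1)
2. [ext C1·C2]  r_C1² + 8r_C1 − 180 = 0  ⇒  r_C1 = 10 (r>0 drops 1)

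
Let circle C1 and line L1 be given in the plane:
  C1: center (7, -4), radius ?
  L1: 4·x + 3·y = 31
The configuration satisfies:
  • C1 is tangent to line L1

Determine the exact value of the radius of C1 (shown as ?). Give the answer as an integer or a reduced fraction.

3

1. [C1‖L1]  r_C1² − 9 = 0  ⇒  r_C1 = 3 (r>0 drops 1)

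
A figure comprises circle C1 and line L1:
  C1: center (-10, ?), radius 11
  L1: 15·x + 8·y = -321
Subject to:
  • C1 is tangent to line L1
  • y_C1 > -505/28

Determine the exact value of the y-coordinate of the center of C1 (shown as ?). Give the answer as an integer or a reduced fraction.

2

1. [C1‖L1]  y_C1² + (171/4)y_C1 − 179/2 = 0  ⇒  y_C1 = -179/4 or 2
2. given y_C1 > -505/28: keep 2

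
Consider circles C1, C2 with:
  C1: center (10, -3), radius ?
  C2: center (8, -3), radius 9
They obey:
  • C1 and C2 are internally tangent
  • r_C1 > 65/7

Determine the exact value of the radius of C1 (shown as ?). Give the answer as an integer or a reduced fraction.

11

1. [int C1,C2]  r_C1² − 18r_C1 + 77 = 0  ⇒  r_C1 = 7 or 11
2. given r_C1 > 65/7: keep 11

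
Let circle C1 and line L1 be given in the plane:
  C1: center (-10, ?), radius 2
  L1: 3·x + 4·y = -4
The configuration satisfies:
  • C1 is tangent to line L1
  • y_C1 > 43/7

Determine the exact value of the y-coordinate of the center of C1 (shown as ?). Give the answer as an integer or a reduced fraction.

1. [C1‖L1]  y_C1² − 13y_C1 + 36 = 0  ⇒  y_C1 = 4 or 9
2. given y_C1 > 43/7: keep 9

9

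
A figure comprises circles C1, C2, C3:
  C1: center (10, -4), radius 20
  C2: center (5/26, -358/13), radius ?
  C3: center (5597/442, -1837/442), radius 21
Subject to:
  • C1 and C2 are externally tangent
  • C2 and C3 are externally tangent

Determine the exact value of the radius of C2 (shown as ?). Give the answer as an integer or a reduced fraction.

1. [ext C1·C2]  r_C2² + 40r_C2 − 1001/4 = 0  ⇒  r_C2 = 11/2 (r>0 drops 1)
2. [ext C2·C3]  r_C2² + 42r_C2 − 1045/4 = 0  ⇒  r_C2 = 11/2 (r>0 drops 1)

11/2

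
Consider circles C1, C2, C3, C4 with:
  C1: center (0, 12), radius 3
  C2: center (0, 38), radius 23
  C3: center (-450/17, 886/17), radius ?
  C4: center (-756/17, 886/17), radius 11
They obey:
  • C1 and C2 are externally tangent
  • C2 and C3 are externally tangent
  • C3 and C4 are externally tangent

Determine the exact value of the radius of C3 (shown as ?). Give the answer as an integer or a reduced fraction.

1. [ext C2·C3]  r_C3² + 46r_C3 − 371 = 0  ⇒  r_C3 = 7 (r>0 drops 1)
2. [ext C3·C4]  r_C3² + 22r_C3 − 203 = 0  ⇒  r_C3 = 7 (r>0 drops 1)

7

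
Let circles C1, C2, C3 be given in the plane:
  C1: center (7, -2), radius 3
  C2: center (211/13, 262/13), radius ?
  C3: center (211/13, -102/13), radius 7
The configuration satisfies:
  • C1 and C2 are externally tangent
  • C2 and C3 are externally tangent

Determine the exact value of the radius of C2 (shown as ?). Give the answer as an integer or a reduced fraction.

1. [ext C1·C2]  r_C2² + 6r_C2 − 567 = 0  ⇒  r_C2 = 21 (r>0 drops 1)
2. [ext C2·C3]  r_C2² + 14r_C2 − 735 = 0  ⇒  r_C2 = 21 (r>0 drops 1)

21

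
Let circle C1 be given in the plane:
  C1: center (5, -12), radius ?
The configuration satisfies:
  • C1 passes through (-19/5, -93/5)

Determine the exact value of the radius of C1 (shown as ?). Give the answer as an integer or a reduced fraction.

11

1. [C1∋P]  r_C1² − 121 = 0  ⇒  r_C1 = 11 (r>0 drops 1)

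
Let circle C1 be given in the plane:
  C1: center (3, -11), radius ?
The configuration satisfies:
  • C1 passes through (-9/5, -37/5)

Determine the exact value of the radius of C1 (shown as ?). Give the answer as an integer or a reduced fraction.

6

1. [C1∋P]  r_C1² − 36 = 0  ⇒  r_C1 = 6 (r>0 drops 1)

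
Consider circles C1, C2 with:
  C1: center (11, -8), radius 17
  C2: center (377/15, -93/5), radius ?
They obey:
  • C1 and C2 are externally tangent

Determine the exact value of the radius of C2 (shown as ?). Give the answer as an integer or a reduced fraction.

1. [ext C1·C2]  r_C2² + 34r_C2 − 208/9 = 0  ⇒  r_C2 = 2/3 (r>0 drops 1)

2/3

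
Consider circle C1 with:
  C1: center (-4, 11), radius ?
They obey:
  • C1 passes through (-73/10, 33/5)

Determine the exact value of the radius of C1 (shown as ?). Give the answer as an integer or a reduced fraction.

11/2

1. [C1∋P]  r_C1² − 121/4 = 0  ⇒  r_C1 = 11/2 (r>0 drops 1)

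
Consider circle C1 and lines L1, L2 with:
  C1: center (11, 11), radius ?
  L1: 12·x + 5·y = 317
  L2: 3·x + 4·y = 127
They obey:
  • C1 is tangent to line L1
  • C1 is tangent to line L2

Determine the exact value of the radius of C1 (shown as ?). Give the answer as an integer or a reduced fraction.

10

1. [C1‖L1]  r_C1² − 100 = 0  ⇒  r_C1 = 10 (r>0 drops 1)
2. [C1‖L2]  r_C1² − 100 = 0  ⇒  r_C1 = 10 (r>0 drops 1)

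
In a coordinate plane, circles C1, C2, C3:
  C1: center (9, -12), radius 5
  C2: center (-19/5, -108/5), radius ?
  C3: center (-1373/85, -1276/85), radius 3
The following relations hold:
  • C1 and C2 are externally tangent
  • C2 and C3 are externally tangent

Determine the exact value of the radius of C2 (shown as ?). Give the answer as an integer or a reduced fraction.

1. [ext C1·C2]  r_C2² + 10r_C2 − 231 = 0  ⇒  r_C2 = 11 (r>0 drops 1)
2. [ext C2·C3]  r_C2² + 6r_C2 − 187 = 0  ⇒  r_C2 = 11 (r>0 drops 1)

11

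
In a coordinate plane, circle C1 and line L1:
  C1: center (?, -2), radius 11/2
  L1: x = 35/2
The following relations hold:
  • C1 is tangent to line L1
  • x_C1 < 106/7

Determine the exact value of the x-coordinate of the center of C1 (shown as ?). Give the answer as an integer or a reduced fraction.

12

1. [C1‖L1]  x_C1² − 35x_C1 + 276 = 0  ⇒  x_C1 = 12 or 23
2. given x_C1 < 106/7: keep 12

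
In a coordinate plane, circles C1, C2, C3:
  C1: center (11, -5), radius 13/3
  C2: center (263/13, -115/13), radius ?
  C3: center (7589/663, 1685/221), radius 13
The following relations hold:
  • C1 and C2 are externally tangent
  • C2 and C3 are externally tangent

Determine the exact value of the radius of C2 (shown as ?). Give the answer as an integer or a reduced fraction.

1. [ext C1·C2]  r_C2² + (26/3)r_C2 − 731/9 = 0  ⇒  r_C2 = 17/3 (r>0 drops 1)
2. [ext C2·C3]  r_C2² + 26r_C2 − 1615/9 = 0  ⇒  r_C2 = 17/3 (r>0 drops 1)

17/3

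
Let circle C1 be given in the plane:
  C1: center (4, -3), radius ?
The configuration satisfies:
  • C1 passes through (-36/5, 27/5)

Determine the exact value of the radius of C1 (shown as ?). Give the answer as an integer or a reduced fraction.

14

1. [C1∋P]  r_C1² − 196 = 0  ⇒  r_C1 = 14 (r>0 drops 1)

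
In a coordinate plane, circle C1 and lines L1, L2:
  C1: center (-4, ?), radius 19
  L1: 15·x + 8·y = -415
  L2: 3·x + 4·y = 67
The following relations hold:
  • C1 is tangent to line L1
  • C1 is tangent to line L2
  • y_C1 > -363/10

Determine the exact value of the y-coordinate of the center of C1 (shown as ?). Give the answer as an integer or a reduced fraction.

-4

1. [C1‖L1]  y_C1² + (355/4)y_C1 + 339 = 0  ⇒  y_C1 = -339/4 or -4
2. [C1‖L2]  y_C1² − (79/2)y_C1 − 174 = 0  ⇒  y_C1 = -4 or 87/2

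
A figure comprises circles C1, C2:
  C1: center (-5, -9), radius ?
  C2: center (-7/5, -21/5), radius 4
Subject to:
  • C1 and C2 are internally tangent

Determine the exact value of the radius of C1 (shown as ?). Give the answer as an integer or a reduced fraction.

1. [int C1,C2]  r_C1² − 8r_C1 − 20 = 0  ⇒  r_C1 = 10 (r>0 drops 1)

10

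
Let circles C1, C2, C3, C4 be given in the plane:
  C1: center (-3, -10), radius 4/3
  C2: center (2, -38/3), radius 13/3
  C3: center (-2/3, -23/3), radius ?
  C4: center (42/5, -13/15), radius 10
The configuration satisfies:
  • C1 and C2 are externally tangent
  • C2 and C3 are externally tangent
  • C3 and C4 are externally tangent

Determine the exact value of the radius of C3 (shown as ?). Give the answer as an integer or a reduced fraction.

4/3

1. [ext C2·C3]  r_C3² + (26/3)r_C3 − 40/3 = 0  ⇒  r_C3 = 4/3 (r>0 drops 1)
2. [ext C3·C4]  r_C3² + 20r_C3 − 256/9 = 0  ⇒  r_C3 = 4/3 (r>0 drops 1)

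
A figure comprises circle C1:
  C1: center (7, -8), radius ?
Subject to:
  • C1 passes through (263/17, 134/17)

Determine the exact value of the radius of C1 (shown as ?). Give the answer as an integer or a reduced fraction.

18

1. [C1∋P]  r_C1² − 324 = 0  ⇒  r_C1 = 18 (r>0 drops 1)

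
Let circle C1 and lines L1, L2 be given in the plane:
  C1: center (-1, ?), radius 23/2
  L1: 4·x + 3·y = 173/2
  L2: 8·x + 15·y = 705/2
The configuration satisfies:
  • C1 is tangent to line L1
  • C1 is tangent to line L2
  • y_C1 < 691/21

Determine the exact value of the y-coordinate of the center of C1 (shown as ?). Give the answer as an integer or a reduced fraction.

11

1. [C1‖L1]  y_C1² − (181/3)y_C1 + 1628/3 = 0  ⇒  y_C1 = 11 or 148/3
2. [C1‖L2]  y_C1² − (721/15)y_C1 + 6116/15 = 0  ⇒  y_C1 = 11 or 556/15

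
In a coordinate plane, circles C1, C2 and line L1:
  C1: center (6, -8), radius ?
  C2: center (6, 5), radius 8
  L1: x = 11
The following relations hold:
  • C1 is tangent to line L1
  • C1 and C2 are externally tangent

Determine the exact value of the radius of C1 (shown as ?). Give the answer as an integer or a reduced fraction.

1. [C1‖L1]  r_C1² − 25 = 0  ⇒  r_C1 = 5 (r>0 drops 1)
2. [ext C1·C2]  r_C1² + 16r_C1 − 105 = 0  ⇒  r_C1 = 5 (r>0 drops 1)

5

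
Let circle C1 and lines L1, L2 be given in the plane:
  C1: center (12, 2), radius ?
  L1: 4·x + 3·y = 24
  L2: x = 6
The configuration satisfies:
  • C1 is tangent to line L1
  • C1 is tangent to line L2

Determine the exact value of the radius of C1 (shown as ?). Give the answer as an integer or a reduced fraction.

6

1. [C1‖L1]  r_C1² − 36 = 0  ⇒  r_C1 = 6 (r>0 drops 1)
2. [C1‖L2]  r_C1² − 36 = 0  ⇒  r_C1 = 6 (r>0 drops 1)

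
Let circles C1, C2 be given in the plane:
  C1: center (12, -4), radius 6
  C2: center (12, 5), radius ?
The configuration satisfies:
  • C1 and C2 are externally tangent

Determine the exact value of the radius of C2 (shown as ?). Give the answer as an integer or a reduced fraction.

1. [ext C1·C2]  r_C2² + 12r_C2 − 45 = 0  ⇒  r_C2 = 3 (r>0 drops 1)

3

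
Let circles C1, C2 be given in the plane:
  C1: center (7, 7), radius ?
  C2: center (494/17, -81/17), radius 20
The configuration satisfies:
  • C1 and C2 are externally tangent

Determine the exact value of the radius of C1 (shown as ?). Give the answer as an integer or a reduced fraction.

1. [ext C1·C2]  r_C1² + 40r_C1 − 225 = 0  ⇒  r_C1 = 5 (r>0 drops 1)

5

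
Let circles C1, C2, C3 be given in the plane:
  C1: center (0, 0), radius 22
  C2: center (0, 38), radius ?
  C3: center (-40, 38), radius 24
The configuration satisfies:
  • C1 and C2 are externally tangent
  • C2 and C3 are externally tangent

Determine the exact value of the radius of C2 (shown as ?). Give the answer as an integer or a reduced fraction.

16

1. [ext C1·C2]  r_C2² + 44r_C2 − 960 = 0  ⇒  r_C2 = 16 (r>0 drops 1)
2. [ext C2·C3]  r_C2² + 48r_C2 − 1024 = 0  ⇒  r_C2 = 16 (r>0 drops 1)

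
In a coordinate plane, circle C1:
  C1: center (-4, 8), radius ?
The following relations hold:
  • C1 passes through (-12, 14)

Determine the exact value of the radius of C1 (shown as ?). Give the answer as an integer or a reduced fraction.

10

1. [C1∋P]  r_C1² − 100 = 0  ⇒  r_C1 = 10 (r>0 drops 1)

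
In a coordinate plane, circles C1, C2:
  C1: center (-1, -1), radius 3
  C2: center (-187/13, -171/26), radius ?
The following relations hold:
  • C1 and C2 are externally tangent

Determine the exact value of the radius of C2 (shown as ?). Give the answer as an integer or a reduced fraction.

1. [ext C1·C2]  r_C2² + 6r_C2 − 805/4 = 0  ⇒  r_C2 = 23/2 (r>0 drops 1)

23/2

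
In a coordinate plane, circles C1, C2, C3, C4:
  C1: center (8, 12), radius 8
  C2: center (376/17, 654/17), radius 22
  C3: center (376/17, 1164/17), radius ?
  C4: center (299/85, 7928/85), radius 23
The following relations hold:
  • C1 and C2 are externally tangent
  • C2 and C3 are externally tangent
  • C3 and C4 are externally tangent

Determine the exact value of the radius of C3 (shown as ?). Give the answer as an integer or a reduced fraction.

1. [ext C2·C3]  r_C3² + 44r_C3 − 416 = 0  ⇒  r_C3 = 8 (r>0 drops 1)
2. [ext C3·C4]  r_C3² + 46r_C3 − 432 = 0  ⇒  r_C3 = 8 (r>0 drops 1)

8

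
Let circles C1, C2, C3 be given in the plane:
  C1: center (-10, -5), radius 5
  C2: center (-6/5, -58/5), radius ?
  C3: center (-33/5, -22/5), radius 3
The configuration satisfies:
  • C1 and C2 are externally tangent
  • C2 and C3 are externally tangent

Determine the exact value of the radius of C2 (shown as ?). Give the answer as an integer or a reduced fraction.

6

1. [ext C1·C2]  r_C2² + 10r_C2 − 96 = 0  ⇒  r_C2 = 6 (r>0 drops 1)
2. [ext C2·C3]  r_C2² + 6r_C2 − 72 = 0  ⇒  r_C2 = 6 (r>0 drops 1)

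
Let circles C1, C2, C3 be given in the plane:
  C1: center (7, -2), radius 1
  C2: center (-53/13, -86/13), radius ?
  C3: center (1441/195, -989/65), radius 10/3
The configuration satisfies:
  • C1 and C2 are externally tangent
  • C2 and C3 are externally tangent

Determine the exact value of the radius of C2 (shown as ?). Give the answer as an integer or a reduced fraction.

1. [ext C1·C2]  r_C2² + 2r_C2 − 143 = 0  ⇒  r_C2 = 11 (r>0 drops 1)
2. [ext C2·C3]  r_C2² + (20/3)r_C2 − 583/3 = 0  ⇒  r_C2 = 11 (r>0 drops 1)

11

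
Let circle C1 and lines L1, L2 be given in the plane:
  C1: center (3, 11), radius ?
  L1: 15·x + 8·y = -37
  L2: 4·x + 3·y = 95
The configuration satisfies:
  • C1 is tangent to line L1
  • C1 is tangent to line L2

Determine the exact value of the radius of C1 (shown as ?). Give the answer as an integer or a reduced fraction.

10

1. [C1‖L1]  r_C1² − 100 = 0  ⇒  r_C1 = 10 (r>0 drops 1)
2. [C1‖L2]  r_C1² − 100 = 0  ⇒  r_C1 = 10 (r>0 drops 1)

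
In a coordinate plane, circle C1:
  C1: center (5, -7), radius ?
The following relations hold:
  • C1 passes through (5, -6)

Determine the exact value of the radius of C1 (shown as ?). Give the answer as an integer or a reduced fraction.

1

1. [C1∋P]  r_C1² − 1 = 0  ⇒  r_C1 = 1 (r>0 drops 1)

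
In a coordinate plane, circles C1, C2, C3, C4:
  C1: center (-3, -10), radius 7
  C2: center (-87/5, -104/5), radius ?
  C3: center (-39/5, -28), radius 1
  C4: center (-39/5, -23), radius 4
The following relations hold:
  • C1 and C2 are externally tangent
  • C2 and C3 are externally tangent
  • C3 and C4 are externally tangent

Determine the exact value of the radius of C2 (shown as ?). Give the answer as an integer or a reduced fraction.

11

1. [ext C1·C2]  r_C2² + 14r_C2 − 275 = 0  ⇒  r_C2 = 11 (r>0 drops 1)
2. [ext C2·C3]  r_C2² + 2r_C2 − 143 = 0  ⇒  r_C2 = 11 (r>0 drops 1)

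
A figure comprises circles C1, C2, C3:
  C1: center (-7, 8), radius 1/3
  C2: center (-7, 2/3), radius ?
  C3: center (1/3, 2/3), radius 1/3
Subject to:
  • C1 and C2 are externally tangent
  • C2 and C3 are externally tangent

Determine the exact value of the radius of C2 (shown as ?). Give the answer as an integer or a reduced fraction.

1. [ext C1·C2]  r_C2² + (2/3)r_C2 − 161/3 = 0  ⇒  r_C2 = 7 (r>0 drops 1)
2. [ext C2·C3]  r_C2² + (2/3)r_C2 − 161/3 = 0  ⇒  r_C2 = 7 (r>0 drops 1)

7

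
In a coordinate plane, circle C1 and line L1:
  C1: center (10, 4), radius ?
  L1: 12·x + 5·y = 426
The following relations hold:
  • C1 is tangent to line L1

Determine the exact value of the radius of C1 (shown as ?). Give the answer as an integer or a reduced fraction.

1. [C1‖L1]  r_C1² − 484 = 0  ⇒  r_C1 = 22 (r>0 drops 1)

22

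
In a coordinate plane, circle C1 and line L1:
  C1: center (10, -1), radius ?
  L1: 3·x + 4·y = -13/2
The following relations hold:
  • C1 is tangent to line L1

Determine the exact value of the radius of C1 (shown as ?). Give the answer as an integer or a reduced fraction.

1. [C1‖L1]  r_C1² − 169/4 = 0  ⇒  r_C1 = 13/2 (r>0 drops 1)

13/2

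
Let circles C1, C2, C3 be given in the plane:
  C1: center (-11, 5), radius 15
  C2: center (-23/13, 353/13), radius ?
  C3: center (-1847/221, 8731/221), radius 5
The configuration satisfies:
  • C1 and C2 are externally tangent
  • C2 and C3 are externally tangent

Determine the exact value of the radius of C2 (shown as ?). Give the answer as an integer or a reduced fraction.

1. [ext C1·C2]  r_C2² + 30r_C2 − 351 = 0  ⇒  r_C2 = 9 (r>0 drops 1)
2. [ext C2·C3]  r_C2² + 10r_C2 − 171 = 0  ⇒  r_C2 = 9 (r>0 drops 1)

9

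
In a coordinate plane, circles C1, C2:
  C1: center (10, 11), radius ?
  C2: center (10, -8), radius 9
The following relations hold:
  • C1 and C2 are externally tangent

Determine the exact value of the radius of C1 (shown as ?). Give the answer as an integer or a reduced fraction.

10

1. [ext C1·C2]  r_C1² + 18r_C1 − 280 = 0  ⇒  r_C1 = 10 (r>0 drops 1)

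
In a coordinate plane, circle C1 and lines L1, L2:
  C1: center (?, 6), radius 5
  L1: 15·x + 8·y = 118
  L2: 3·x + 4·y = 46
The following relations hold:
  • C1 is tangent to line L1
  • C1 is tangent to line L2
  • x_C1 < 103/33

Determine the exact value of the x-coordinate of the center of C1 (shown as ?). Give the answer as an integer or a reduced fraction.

-1

1. [C1‖L1]  x_C1² − (28/3)x_C1 − 31/3 = 0  ⇒  x_C1 = -1 or 31/3
2. [C1‖L2]  x_C1² − (44/3)x_C1 − 47/3 = 0  ⇒  x_C1 = -1 or 47/3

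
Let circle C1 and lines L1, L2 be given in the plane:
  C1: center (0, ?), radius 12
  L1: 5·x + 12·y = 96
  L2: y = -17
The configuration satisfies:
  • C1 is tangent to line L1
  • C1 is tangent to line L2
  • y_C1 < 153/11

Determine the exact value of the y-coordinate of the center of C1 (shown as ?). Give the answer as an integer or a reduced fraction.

-5

1. [C1‖L1]  y_C1² − 16y_C1 − 105 = 0  ⇒  y_C1 = -5 or 21
2. [C1‖L2]  y_C1² + 34y_C1 + 145 = 0  ⇒  y_C1 = -29 or -5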